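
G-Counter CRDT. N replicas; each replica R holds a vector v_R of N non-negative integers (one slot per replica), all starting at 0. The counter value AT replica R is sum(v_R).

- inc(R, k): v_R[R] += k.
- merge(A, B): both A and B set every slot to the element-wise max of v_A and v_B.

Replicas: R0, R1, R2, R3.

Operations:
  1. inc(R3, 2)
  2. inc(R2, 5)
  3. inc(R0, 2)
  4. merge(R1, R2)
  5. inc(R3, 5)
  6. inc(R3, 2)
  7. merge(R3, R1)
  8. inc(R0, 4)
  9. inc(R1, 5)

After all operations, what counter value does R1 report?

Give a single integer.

Answer: 19

Derivation:
Op 1: inc R3 by 2 -> R3=(0,0,0,2) value=2
Op 2: inc R2 by 5 -> R2=(0,0,5,0) value=5
Op 3: inc R0 by 2 -> R0=(2,0,0,0) value=2
Op 4: merge R1<->R2 -> R1=(0,0,5,0) R2=(0,0,5,0)
Op 5: inc R3 by 5 -> R3=(0,0,0,7) value=7
Op 6: inc R3 by 2 -> R3=(0,0,0,9) value=9
Op 7: merge R3<->R1 -> R3=(0,0,5,9) R1=(0,0,5,9)
Op 8: inc R0 by 4 -> R0=(6,0,0,0) value=6
Op 9: inc R1 by 5 -> R1=(0,5,5,9) value=19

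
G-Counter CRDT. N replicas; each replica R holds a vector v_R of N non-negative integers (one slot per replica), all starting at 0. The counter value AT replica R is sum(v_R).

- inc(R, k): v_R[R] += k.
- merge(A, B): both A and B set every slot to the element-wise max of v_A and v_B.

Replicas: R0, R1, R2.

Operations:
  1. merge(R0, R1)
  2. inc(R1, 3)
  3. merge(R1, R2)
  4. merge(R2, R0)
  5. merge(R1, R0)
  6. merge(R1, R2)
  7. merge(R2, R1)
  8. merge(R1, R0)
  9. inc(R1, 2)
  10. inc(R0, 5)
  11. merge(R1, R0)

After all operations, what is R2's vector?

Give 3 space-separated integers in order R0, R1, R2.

Op 1: merge R0<->R1 -> R0=(0,0,0) R1=(0,0,0)
Op 2: inc R1 by 3 -> R1=(0,3,0) value=3
Op 3: merge R1<->R2 -> R1=(0,3,0) R2=(0,3,0)
Op 4: merge R2<->R0 -> R2=(0,3,0) R0=(0,3,0)
Op 5: merge R1<->R0 -> R1=(0,3,0) R0=(0,3,0)
Op 6: merge R1<->R2 -> R1=(0,3,0) R2=(0,3,0)
Op 7: merge R2<->R1 -> R2=(0,3,0) R1=(0,3,0)
Op 8: merge R1<->R0 -> R1=(0,3,0) R0=(0,3,0)
Op 9: inc R1 by 2 -> R1=(0,5,0) value=5
Op 10: inc R0 by 5 -> R0=(5,3,0) value=8
Op 11: merge R1<->R0 -> R1=(5,5,0) R0=(5,5,0)

Answer: 0 3 0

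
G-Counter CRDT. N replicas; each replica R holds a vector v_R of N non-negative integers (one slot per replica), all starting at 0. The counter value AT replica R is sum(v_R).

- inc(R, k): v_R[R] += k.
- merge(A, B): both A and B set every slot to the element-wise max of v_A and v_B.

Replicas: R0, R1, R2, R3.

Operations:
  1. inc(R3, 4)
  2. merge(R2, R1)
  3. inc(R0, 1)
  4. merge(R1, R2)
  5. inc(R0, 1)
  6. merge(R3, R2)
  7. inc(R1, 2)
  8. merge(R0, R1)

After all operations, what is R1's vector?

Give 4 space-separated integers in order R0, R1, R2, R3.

Op 1: inc R3 by 4 -> R3=(0,0,0,4) value=4
Op 2: merge R2<->R1 -> R2=(0,0,0,0) R1=(0,0,0,0)
Op 3: inc R0 by 1 -> R0=(1,0,0,0) value=1
Op 4: merge R1<->R2 -> R1=(0,0,0,0) R2=(0,0,0,0)
Op 5: inc R0 by 1 -> R0=(2,0,0,0) value=2
Op 6: merge R3<->R2 -> R3=(0,0,0,4) R2=(0,0,0,4)
Op 7: inc R1 by 2 -> R1=(0,2,0,0) value=2
Op 8: merge R0<->R1 -> R0=(2,2,0,0) R1=(2,2,0,0)

Answer: 2 2 0 0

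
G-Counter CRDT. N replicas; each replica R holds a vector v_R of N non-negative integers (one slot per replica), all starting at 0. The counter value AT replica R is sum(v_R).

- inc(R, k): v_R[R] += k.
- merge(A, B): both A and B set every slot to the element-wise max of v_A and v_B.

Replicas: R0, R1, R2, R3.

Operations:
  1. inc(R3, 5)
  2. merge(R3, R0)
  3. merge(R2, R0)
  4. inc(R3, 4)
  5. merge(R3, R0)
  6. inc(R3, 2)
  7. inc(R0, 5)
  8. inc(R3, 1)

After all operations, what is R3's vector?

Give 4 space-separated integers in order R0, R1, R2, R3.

Answer: 0 0 0 12

Derivation:
Op 1: inc R3 by 5 -> R3=(0,0,0,5) value=5
Op 2: merge R3<->R0 -> R3=(0,0,0,5) R0=(0,0,0,5)
Op 3: merge R2<->R0 -> R2=(0,0,0,5) R0=(0,0,0,5)
Op 4: inc R3 by 4 -> R3=(0,0,0,9) value=9
Op 5: merge R3<->R0 -> R3=(0,0,0,9) R0=(0,0,0,9)
Op 6: inc R3 by 2 -> R3=(0,0,0,11) value=11
Op 7: inc R0 by 5 -> R0=(5,0,0,9) value=14
Op 8: inc R3 by 1 -> R3=(0,0,0,12) value=12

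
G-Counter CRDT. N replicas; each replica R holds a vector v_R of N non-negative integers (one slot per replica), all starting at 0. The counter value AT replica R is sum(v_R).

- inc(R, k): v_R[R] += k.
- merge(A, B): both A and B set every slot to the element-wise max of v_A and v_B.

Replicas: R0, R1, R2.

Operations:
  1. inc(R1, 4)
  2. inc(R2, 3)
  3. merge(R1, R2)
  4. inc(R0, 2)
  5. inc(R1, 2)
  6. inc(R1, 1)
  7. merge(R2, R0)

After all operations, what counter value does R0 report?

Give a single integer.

Op 1: inc R1 by 4 -> R1=(0,4,0) value=4
Op 2: inc R2 by 3 -> R2=(0,0,3) value=3
Op 3: merge R1<->R2 -> R1=(0,4,3) R2=(0,4,3)
Op 4: inc R0 by 2 -> R0=(2,0,0) value=2
Op 5: inc R1 by 2 -> R1=(0,6,3) value=9
Op 6: inc R1 by 1 -> R1=(0,7,3) value=10
Op 7: merge R2<->R0 -> R2=(2,4,3) R0=(2,4,3)

Answer: 9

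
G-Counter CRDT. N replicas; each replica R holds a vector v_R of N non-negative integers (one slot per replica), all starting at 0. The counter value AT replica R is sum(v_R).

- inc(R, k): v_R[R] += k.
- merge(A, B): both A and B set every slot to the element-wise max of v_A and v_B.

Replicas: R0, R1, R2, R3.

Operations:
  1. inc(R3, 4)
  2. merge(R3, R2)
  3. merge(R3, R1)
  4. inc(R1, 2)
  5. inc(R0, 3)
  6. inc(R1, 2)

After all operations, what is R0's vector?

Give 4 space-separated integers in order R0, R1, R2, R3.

Op 1: inc R3 by 4 -> R3=(0,0,0,4) value=4
Op 2: merge R3<->R2 -> R3=(0,0,0,4) R2=(0,0,0,4)
Op 3: merge R3<->R1 -> R3=(0,0,0,4) R1=(0,0,0,4)
Op 4: inc R1 by 2 -> R1=(0,2,0,4) value=6
Op 5: inc R0 by 3 -> R0=(3,0,0,0) value=3
Op 6: inc R1 by 2 -> R1=(0,4,0,4) value=8

Answer: 3 0 0 0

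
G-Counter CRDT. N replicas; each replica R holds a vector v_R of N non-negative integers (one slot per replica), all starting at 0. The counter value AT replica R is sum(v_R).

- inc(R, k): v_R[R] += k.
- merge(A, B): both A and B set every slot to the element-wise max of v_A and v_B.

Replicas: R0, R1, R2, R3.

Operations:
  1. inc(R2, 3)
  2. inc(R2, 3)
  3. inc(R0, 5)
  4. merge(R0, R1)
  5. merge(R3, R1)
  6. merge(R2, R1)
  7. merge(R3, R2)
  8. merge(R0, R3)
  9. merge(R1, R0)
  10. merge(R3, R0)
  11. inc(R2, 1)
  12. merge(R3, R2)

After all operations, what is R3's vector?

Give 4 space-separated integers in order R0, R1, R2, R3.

Answer: 5 0 7 0

Derivation:
Op 1: inc R2 by 3 -> R2=(0,0,3,0) value=3
Op 2: inc R2 by 3 -> R2=(0,0,6,0) value=6
Op 3: inc R0 by 5 -> R0=(5,0,0,0) value=5
Op 4: merge R0<->R1 -> R0=(5,0,0,0) R1=(5,0,0,0)
Op 5: merge R3<->R1 -> R3=(5,0,0,0) R1=(5,0,0,0)
Op 6: merge R2<->R1 -> R2=(5,0,6,0) R1=(5,0,6,0)
Op 7: merge R3<->R2 -> R3=(5,0,6,0) R2=(5,0,6,0)
Op 8: merge R0<->R3 -> R0=(5,0,6,0) R3=(5,0,6,0)
Op 9: merge R1<->R0 -> R1=(5,0,6,0) R0=(5,0,6,0)
Op 10: merge R3<->R0 -> R3=(5,0,6,0) R0=(5,0,6,0)
Op 11: inc R2 by 1 -> R2=(5,0,7,0) value=12
Op 12: merge R3<->R2 -> R3=(5,0,7,0) R2=(5,0,7,0)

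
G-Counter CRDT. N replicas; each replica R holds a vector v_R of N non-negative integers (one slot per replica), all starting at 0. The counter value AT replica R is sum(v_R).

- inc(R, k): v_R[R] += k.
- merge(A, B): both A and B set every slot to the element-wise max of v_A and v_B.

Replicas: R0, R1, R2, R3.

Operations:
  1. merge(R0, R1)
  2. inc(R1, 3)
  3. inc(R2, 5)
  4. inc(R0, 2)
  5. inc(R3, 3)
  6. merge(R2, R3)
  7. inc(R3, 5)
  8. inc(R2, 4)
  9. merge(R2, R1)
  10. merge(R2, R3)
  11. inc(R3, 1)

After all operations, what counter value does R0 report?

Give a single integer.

Op 1: merge R0<->R1 -> R0=(0,0,0,0) R1=(0,0,0,0)
Op 2: inc R1 by 3 -> R1=(0,3,0,0) value=3
Op 3: inc R2 by 5 -> R2=(0,0,5,0) value=5
Op 4: inc R0 by 2 -> R0=(2,0,0,0) value=2
Op 5: inc R3 by 3 -> R3=(0,0,0,3) value=3
Op 6: merge R2<->R3 -> R2=(0,0,5,3) R3=(0,0,5,3)
Op 7: inc R3 by 5 -> R3=(0,0,5,8) value=13
Op 8: inc R2 by 4 -> R2=(0,0,9,3) value=12
Op 9: merge R2<->R1 -> R2=(0,3,9,3) R1=(0,3,9,3)
Op 10: merge R2<->R3 -> R2=(0,3,9,8) R3=(0,3,9,8)
Op 11: inc R3 by 1 -> R3=(0,3,9,9) value=21

Answer: 2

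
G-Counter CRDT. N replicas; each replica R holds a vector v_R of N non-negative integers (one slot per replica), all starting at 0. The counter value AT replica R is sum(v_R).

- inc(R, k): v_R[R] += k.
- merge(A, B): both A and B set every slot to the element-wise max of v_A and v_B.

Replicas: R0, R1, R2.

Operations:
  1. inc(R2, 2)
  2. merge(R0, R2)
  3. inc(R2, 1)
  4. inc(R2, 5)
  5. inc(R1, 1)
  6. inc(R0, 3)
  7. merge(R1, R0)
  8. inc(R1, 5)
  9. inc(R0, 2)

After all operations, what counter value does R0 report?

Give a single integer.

Answer: 8

Derivation:
Op 1: inc R2 by 2 -> R2=(0,0,2) value=2
Op 2: merge R0<->R2 -> R0=(0,0,2) R2=(0,0,2)
Op 3: inc R2 by 1 -> R2=(0,0,3) value=3
Op 4: inc R2 by 5 -> R2=(0,0,8) value=8
Op 5: inc R1 by 1 -> R1=(0,1,0) value=1
Op 6: inc R0 by 3 -> R0=(3,0,2) value=5
Op 7: merge R1<->R0 -> R1=(3,1,2) R0=(3,1,2)
Op 8: inc R1 by 5 -> R1=(3,6,2) value=11
Op 9: inc R0 by 2 -> R0=(5,1,2) value=8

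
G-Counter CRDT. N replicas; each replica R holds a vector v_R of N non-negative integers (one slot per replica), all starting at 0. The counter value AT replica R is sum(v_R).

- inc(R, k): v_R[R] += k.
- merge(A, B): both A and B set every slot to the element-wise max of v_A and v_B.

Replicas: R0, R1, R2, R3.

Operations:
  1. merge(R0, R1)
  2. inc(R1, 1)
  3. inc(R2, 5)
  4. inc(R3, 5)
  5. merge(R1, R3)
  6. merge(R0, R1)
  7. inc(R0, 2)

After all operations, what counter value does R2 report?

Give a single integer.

Op 1: merge R0<->R1 -> R0=(0,0,0,0) R1=(0,0,0,0)
Op 2: inc R1 by 1 -> R1=(0,1,0,0) value=1
Op 3: inc R2 by 5 -> R2=(0,0,5,0) value=5
Op 4: inc R3 by 5 -> R3=(0,0,0,5) value=5
Op 5: merge R1<->R3 -> R1=(0,1,0,5) R3=(0,1,0,5)
Op 6: merge R0<->R1 -> R0=(0,1,0,5) R1=(0,1,0,5)
Op 7: inc R0 by 2 -> R0=(2,1,0,5) value=8

Answer: 5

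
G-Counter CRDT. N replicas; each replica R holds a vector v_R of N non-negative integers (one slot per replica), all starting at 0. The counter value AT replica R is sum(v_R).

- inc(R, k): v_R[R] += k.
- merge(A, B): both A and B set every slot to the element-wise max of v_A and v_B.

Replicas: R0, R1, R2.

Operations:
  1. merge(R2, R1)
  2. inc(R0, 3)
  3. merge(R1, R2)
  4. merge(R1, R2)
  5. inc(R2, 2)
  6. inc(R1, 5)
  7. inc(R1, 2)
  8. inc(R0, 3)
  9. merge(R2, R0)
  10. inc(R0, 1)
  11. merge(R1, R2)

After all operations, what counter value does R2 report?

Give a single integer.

Answer: 15

Derivation:
Op 1: merge R2<->R1 -> R2=(0,0,0) R1=(0,0,0)
Op 2: inc R0 by 3 -> R0=(3,0,0) value=3
Op 3: merge R1<->R2 -> R1=(0,0,0) R2=(0,0,0)
Op 4: merge R1<->R2 -> R1=(0,0,0) R2=(0,0,0)
Op 5: inc R2 by 2 -> R2=(0,0,2) value=2
Op 6: inc R1 by 5 -> R1=(0,5,0) value=5
Op 7: inc R1 by 2 -> R1=(0,7,0) value=7
Op 8: inc R0 by 3 -> R0=(6,0,0) value=6
Op 9: merge R2<->R0 -> R2=(6,0,2) R0=(6,0,2)
Op 10: inc R0 by 1 -> R0=(7,0,2) value=9
Op 11: merge R1<->R2 -> R1=(6,7,2) R2=(6,7,2)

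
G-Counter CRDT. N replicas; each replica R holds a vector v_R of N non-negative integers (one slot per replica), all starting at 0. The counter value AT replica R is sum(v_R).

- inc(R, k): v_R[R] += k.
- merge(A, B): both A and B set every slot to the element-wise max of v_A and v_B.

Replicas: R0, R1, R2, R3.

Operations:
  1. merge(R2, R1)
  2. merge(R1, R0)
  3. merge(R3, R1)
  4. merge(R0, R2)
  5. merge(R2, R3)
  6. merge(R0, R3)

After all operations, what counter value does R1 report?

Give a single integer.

Answer: 0

Derivation:
Op 1: merge R2<->R1 -> R2=(0,0,0,0) R1=(0,0,0,0)
Op 2: merge R1<->R0 -> R1=(0,0,0,0) R0=(0,0,0,0)
Op 3: merge R3<->R1 -> R3=(0,0,0,0) R1=(0,0,0,0)
Op 4: merge R0<->R2 -> R0=(0,0,0,0) R2=(0,0,0,0)
Op 5: merge R2<->R3 -> R2=(0,0,0,0) R3=(0,0,0,0)
Op 6: merge R0<->R3 -> R0=(0,0,0,0) R3=(0,0,0,0)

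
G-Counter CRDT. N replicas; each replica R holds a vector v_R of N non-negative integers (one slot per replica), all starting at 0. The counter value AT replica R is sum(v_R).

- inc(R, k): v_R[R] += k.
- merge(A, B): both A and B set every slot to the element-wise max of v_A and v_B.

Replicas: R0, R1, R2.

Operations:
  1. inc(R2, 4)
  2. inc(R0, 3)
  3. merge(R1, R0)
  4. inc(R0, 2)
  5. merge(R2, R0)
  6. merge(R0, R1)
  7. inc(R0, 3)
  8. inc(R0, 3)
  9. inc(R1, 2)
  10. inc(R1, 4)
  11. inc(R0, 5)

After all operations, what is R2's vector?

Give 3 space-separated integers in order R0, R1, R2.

Answer: 5 0 4

Derivation:
Op 1: inc R2 by 4 -> R2=(0,0,4) value=4
Op 2: inc R0 by 3 -> R0=(3,0,0) value=3
Op 3: merge R1<->R0 -> R1=(3,0,0) R0=(3,0,0)
Op 4: inc R0 by 2 -> R0=(5,0,0) value=5
Op 5: merge R2<->R0 -> R2=(5,0,4) R0=(5,0,4)
Op 6: merge R0<->R1 -> R0=(5,0,4) R1=(5,0,4)
Op 7: inc R0 by 3 -> R0=(8,0,4) value=12
Op 8: inc R0 by 3 -> R0=(11,0,4) value=15
Op 9: inc R1 by 2 -> R1=(5,2,4) value=11
Op 10: inc R1 by 4 -> R1=(5,6,4) value=15
Op 11: inc R0 by 5 -> R0=(16,0,4) value=20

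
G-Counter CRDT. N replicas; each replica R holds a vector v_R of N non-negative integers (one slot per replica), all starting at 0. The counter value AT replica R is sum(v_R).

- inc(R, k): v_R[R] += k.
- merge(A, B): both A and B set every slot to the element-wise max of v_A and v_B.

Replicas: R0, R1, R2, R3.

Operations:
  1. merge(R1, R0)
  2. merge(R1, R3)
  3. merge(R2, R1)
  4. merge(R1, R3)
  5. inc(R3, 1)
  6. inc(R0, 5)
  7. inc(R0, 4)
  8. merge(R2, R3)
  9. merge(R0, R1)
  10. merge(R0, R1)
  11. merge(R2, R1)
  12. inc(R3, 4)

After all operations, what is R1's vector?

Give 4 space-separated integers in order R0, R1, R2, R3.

Op 1: merge R1<->R0 -> R1=(0,0,0,0) R0=(0,0,0,0)
Op 2: merge R1<->R3 -> R1=(0,0,0,0) R3=(0,0,0,0)
Op 3: merge R2<->R1 -> R2=(0,0,0,0) R1=(0,0,0,0)
Op 4: merge R1<->R3 -> R1=(0,0,0,0) R3=(0,0,0,0)
Op 5: inc R3 by 1 -> R3=(0,0,0,1) value=1
Op 6: inc R0 by 5 -> R0=(5,0,0,0) value=5
Op 7: inc R0 by 4 -> R0=(9,0,0,0) value=9
Op 8: merge R2<->R3 -> R2=(0,0,0,1) R3=(0,0,0,1)
Op 9: merge R0<->R1 -> R0=(9,0,0,0) R1=(9,0,0,0)
Op 10: merge R0<->R1 -> R0=(9,0,0,0) R1=(9,0,0,0)
Op 11: merge R2<->R1 -> R2=(9,0,0,1) R1=(9,0,0,1)
Op 12: inc R3 by 4 -> R3=(0,0,0,5) value=5

Answer: 9 0 0 1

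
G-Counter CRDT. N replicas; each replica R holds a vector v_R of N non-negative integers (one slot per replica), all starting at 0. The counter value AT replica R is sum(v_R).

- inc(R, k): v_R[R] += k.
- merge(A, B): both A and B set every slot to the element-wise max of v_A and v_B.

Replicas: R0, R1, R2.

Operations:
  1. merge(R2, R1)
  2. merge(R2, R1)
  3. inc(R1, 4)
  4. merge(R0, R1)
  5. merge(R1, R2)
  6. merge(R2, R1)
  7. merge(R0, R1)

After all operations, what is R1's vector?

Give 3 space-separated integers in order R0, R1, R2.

Op 1: merge R2<->R1 -> R2=(0,0,0) R1=(0,0,0)
Op 2: merge R2<->R1 -> R2=(0,0,0) R1=(0,0,0)
Op 3: inc R1 by 4 -> R1=(0,4,0) value=4
Op 4: merge R0<->R1 -> R0=(0,4,0) R1=(0,4,0)
Op 5: merge R1<->R2 -> R1=(0,4,0) R2=(0,4,0)
Op 6: merge R2<->R1 -> R2=(0,4,0) R1=(0,4,0)
Op 7: merge R0<->R1 -> R0=(0,4,0) R1=(0,4,0)

Answer: 0 4 0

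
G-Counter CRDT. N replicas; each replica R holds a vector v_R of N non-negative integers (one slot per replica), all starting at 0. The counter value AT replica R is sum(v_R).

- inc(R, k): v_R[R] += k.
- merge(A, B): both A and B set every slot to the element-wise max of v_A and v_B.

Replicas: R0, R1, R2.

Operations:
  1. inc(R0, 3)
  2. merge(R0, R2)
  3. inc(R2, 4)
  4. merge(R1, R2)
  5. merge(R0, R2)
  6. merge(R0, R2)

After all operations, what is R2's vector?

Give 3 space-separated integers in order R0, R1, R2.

Op 1: inc R0 by 3 -> R0=(3,0,0) value=3
Op 2: merge R0<->R2 -> R0=(3,0,0) R2=(3,0,0)
Op 3: inc R2 by 4 -> R2=(3,0,4) value=7
Op 4: merge R1<->R2 -> R1=(3,0,4) R2=(3,0,4)
Op 5: merge R0<->R2 -> R0=(3,0,4) R2=(3,0,4)
Op 6: merge R0<->R2 -> R0=(3,0,4) R2=(3,0,4)

Answer: 3 0 4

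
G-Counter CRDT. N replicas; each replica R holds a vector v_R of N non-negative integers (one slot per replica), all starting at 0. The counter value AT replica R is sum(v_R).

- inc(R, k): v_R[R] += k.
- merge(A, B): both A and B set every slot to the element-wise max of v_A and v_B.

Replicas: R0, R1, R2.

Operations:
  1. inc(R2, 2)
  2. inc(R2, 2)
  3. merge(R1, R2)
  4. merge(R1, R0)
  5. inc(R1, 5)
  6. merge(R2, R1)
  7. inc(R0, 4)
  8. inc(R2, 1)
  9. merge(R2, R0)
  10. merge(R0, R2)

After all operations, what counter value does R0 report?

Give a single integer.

Op 1: inc R2 by 2 -> R2=(0,0,2) value=2
Op 2: inc R2 by 2 -> R2=(0,0,4) value=4
Op 3: merge R1<->R2 -> R1=(0,0,4) R2=(0,0,4)
Op 4: merge R1<->R0 -> R1=(0,0,4) R0=(0,0,4)
Op 5: inc R1 by 5 -> R1=(0,5,4) value=9
Op 6: merge R2<->R1 -> R2=(0,5,4) R1=(0,5,4)
Op 7: inc R0 by 4 -> R0=(4,0,4) value=8
Op 8: inc R2 by 1 -> R2=(0,5,5) value=10
Op 9: merge R2<->R0 -> R2=(4,5,5) R0=(4,5,5)
Op 10: merge R0<->R2 -> R0=(4,5,5) R2=(4,5,5)

Answer: 14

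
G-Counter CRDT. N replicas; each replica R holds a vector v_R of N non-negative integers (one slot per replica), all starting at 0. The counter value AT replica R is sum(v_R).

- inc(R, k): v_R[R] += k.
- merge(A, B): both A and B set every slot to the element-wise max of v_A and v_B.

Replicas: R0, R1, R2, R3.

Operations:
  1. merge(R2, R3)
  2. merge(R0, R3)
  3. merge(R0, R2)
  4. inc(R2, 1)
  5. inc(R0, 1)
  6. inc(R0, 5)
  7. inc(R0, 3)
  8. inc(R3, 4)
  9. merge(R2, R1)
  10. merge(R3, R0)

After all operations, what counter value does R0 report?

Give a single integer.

Answer: 13

Derivation:
Op 1: merge R2<->R3 -> R2=(0,0,0,0) R3=(0,0,0,0)
Op 2: merge R0<->R3 -> R0=(0,0,0,0) R3=(0,0,0,0)
Op 3: merge R0<->R2 -> R0=(0,0,0,0) R2=(0,0,0,0)
Op 4: inc R2 by 1 -> R2=(0,0,1,0) value=1
Op 5: inc R0 by 1 -> R0=(1,0,0,0) value=1
Op 6: inc R0 by 5 -> R0=(6,0,0,0) value=6
Op 7: inc R0 by 3 -> R0=(9,0,0,0) value=9
Op 8: inc R3 by 4 -> R3=(0,0,0,4) value=4
Op 9: merge R2<->R1 -> R2=(0,0,1,0) R1=(0,0,1,0)
Op 10: merge R3<->R0 -> R3=(9,0,0,4) R0=(9,0,0,4)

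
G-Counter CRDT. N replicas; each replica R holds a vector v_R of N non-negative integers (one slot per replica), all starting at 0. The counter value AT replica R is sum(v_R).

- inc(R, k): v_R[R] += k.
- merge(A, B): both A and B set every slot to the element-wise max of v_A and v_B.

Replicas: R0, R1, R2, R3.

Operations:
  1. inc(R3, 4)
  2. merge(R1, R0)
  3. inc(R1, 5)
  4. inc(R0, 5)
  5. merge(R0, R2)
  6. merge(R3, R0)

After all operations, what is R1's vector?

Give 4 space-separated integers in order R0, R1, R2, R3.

Answer: 0 5 0 0

Derivation:
Op 1: inc R3 by 4 -> R3=(0,0,0,4) value=4
Op 2: merge R1<->R0 -> R1=(0,0,0,0) R0=(0,0,0,0)
Op 3: inc R1 by 5 -> R1=(0,5,0,0) value=5
Op 4: inc R0 by 5 -> R0=(5,0,0,0) value=5
Op 5: merge R0<->R2 -> R0=(5,0,0,0) R2=(5,0,0,0)
Op 6: merge R3<->R0 -> R3=(5,0,0,4) R0=(5,0,0,4)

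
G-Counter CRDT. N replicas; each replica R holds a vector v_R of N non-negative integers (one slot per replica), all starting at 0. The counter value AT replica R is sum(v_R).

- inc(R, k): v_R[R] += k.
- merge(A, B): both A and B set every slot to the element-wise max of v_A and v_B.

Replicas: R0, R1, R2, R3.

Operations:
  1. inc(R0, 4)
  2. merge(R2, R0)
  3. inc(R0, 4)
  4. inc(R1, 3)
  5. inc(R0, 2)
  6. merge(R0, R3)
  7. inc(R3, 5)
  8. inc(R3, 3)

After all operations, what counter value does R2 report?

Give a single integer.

Op 1: inc R0 by 4 -> R0=(4,0,0,0) value=4
Op 2: merge R2<->R0 -> R2=(4,0,0,0) R0=(4,0,0,0)
Op 3: inc R0 by 4 -> R0=(8,0,0,0) value=8
Op 4: inc R1 by 3 -> R1=(0,3,0,0) value=3
Op 5: inc R0 by 2 -> R0=(10,0,0,0) value=10
Op 6: merge R0<->R3 -> R0=(10,0,0,0) R3=(10,0,0,0)
Op 7: inc R3 by 5 -> R3=(10,0,0,5) value=15
Op 8: inc R3 by 3 -> R3=(10,0,0,8) value=18

Answer: 4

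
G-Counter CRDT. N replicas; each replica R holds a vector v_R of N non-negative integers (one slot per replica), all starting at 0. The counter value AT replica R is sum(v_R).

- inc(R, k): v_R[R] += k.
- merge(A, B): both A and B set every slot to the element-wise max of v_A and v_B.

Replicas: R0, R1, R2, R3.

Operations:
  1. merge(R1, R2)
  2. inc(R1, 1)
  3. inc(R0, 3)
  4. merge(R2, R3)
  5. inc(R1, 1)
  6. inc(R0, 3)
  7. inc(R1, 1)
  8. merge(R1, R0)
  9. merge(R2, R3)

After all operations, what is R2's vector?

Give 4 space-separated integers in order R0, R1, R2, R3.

Op 1: merge R1<->R2 -> R1=(0,0,0,0) R2=(0,0,0,0)
Op 2: inc R1 by 1 -> R1=(0,1,0,0) value=1
Op 3: inc R0 by 3 -> R0=(3,0,0,0) value=3
Op 4: merge R2<->R3 -> R2=(0,0,0,0) R3=(0,0,0,0)
Op 5: inc R1 by 1 -> R1=(0,2,0,0) value=2
Op 6: inc R0 by 3 -> R0=(6,0,0,0) value=6
Op 7: inc R1 by 1 -> R1=(0,3,0,0) value=3
Op 8: merge R1<->R0 -> R1=(6,3,0,0) R0=(6,3,0,0)
Op 9: merge R2<->R3 -> R2=(0,0,0,0) R3=(0,0,0,0)

Answer: 0 0 0 0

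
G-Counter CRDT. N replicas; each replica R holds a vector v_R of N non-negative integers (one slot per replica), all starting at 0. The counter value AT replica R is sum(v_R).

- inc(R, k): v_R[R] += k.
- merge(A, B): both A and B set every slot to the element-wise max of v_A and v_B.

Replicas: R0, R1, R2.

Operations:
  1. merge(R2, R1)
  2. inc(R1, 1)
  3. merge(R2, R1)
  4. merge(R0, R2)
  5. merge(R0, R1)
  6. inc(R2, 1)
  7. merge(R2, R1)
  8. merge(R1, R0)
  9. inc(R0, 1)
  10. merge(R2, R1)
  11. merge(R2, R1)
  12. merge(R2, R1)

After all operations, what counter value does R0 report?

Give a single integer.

Op 1: merge R2<->R1 -> R2=(0,0,0) R1=(0,0,0)
Op 2: inc R1 by 1 -> R1=(0,1,0) value=1
Op 3: merge R2<->R1 -> R2=(0,1,0) R1=(0,1,0)
Op 4: merge R0<->R2 -> R0=(0,1,0) R2=(0,1,0)
Op 5: merge R0<->R1 -> R0=(0,1,0) R1=(0,1,0)
Op 6: inc R2 by 1 -> R2=(0,1,1) value=2
Op 7: merge R2<->R1 -> R2=(0,1,1) R1=(0,1,1)
Op 8: merge R1<->R0 -> R1=(0,1,1) R0=(0,1,1)
Op 9: inc R0 by 1 -> R0=(1,1,1) value=3
Op 10: merge R2<->R1 -> R2=(0,1,1) R1=(0,1,1)
Op 11: merge R2<->R1 -> R2=(0,1,1) R1=(0,1,1)
Op 12: merge R2<->R1 -> R2=(0,1,1) R1=(0,1,1)

Answer: 3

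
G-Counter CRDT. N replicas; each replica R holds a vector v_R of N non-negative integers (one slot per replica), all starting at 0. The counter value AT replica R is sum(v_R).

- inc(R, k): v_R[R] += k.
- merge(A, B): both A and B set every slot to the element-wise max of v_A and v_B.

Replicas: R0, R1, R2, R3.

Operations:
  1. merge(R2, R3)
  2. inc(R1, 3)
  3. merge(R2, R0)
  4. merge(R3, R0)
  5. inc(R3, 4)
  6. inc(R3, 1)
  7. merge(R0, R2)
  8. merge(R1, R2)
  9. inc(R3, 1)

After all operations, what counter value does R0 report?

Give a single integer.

Op 1: merge R2<->R3 -> R2=(0,0,0,0) R3=(0,0,0,0)
Op 2: inc R1 by 3 -> R1=(0,3,0,0) value=3
Op 3: merge R2<->R0 -> R2=(0,0,0,0) R0=(0,0,0,0)
Op 4: merge R3<->R0 -> R3=(0,0,0,0) R0=(0,0,0,0)
Op 5: inc R3 by 4 -> R3=(0,0,0,4) value=4
Op 6: inc R3 by 1 -> R3=(0,0,0,5) value=5
Op 7: merge R0<->R2 -> R0=(0,0,0,0) R2=(0,0,0,0)
Op 8: merge R1<->R2 -> R1=(0,3,0,0) R2=(0,3,0,0)
Op 9: inc R3 by 1 -> R3=(0,0,0,6) value=6

Answer: 0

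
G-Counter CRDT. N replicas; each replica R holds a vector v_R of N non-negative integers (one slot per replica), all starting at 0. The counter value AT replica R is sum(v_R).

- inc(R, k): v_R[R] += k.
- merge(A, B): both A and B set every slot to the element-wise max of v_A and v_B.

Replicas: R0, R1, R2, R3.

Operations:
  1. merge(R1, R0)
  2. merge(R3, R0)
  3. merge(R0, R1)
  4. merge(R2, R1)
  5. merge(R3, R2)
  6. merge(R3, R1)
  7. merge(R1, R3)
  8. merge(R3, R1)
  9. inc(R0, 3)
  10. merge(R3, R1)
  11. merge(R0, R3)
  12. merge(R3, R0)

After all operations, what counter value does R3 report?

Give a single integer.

Op 1: merge R1<->R0 -> R1=(0,0,0,0) R0=(0,0,0,0)
Op 2: merge R3<->R0 -> R3=(0,0,0,0) R0=(0,0,0,0)
Op 3: merge R0<->R1 -> R0=(0,0,0,0) R1=(0,0,0,0)
Op 4: merge R2<->R1 -> R2=(0,0,0,0) R1=(0,0,0,0)
Op 5: merge R3<->R2 -> R3=(0,0,0,0) R2=(0,0,0,0)
Op 6: merge R3<->R1 -> R3=(0,0,0,0) R1=(0,0,0,0)
Op 7: merge R1<->R3 -> R1=(0,0,0,0) R3=(0,0,0,0)
Op 8: merge R3<->R1 -> R3=(0,0,0,0) R1=(0,0,0,0)
Op 9: inc R0 by 3 -> R0=(3,0,0,0) value=3
Op 10: merge R3<->R1 -> R3=(0,0,0,0) R1=(0,0,0,0)
Op 11: merge R0<->R3 -> R0=(3,0,0,0) R3=(3,0,0,0)
Op 12: merge R3<->R0 -> R3=(3,0,0,0) R0=(3,0,0,0)

Answer: 3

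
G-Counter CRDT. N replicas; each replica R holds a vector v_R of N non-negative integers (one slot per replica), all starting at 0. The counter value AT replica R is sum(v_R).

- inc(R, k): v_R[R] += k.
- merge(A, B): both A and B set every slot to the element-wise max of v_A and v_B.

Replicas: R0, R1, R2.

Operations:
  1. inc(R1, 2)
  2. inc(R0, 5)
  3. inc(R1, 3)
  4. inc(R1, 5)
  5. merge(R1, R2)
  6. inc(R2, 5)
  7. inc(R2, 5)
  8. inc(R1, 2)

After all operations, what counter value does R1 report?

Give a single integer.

Answer: 12

Derivation:
Op 1: inc R1 by 2 -> R1=(0,2,0) value=2
Op 2: inc R0 by 5 -> R0=(5,0,0) value=5
Op 3: inc R1 by 3 -> R1=(0,5,0) value=5
Op 4: inc R1 by 5 -> R1=(0,10,0) value=10
Op 5: merge R1<->R2 -> R1=(0,10,0) R2=(0,10,0)
Op 6: inc R2 by 5 -> R2=(0,10,5) value=15
Op 7: inc R2 by 5 -> R2=(0,10,10) value=20
Op 8: inc R1 by 2 -> R1=(0,12,0) value=12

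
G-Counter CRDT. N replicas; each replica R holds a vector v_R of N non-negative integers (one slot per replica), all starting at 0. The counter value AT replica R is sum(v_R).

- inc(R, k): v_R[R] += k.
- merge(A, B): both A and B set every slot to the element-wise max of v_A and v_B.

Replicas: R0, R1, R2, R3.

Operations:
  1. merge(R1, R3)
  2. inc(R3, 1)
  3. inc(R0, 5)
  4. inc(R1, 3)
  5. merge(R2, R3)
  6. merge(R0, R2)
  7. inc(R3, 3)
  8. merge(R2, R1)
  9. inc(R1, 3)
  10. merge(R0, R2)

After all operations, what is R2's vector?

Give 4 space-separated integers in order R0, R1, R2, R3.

Op 1: merge R1<->R3 -> R1=(0,0,0,0) R3=(0,0,0,0)
Op 2: inc R3 by 1 -> R3=(0,0,0,1) value=1
Op 3: inc R0 by 5 -> R0=(5,0,0,0) value=5
Op 4: inc R1 by 3 -> R1=(0,3,0,0) value=3
Op 5: merge R2<->R3 -> R2=(0,0,0,1) R3=(0,0,0,1)
Op 6: merge R0<->R2 -> R0=(5,0,0,1) R2=(5,0,0,1)
Op 7: inc R3 by 3 -> R3=(0,0,0,4) value=4
Op 8: merge R2<->R1 -> R2=(5,3,0,1) R1=(5,3,0,1)
Op 9: inc R1 by 3 -> R1=(5,6,0,1) value=12
Op 10: merge R0<->R2 -> R0=(5,3,0,1) R2=(5,3,0,1)

Answer: 5 3 0 1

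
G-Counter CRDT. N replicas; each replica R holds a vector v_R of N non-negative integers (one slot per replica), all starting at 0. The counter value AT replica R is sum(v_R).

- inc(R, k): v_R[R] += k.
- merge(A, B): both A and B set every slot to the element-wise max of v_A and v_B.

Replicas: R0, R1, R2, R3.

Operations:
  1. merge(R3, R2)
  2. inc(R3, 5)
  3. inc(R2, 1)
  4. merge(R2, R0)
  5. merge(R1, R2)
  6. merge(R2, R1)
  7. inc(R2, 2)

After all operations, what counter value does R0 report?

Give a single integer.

Op 1: merge R3<->R2 -> R3=(0,0,0,0) R2=(0,0,0,0)
Op 2: inc R3 by 5 -> R3=(0,0,0,5) value=5
Op 3: inc R2 by 1 -> R2=(0,0,1,0) value=1
Op 4: merge R2<->R0 -> R2=(0,0,1,0) R0=(0,0,1,0)
Op 5: merge R1<->R2 -> R1=(0,0,1,0) R2=(0,0,1,0)
Op 6: merge R2<->R1 -> R2=(0,0,1,0) R1=(0,0,1,0)
Op 7: inc R2 by 2 -> R2=(0,0,3,0) value=3

Answer: 1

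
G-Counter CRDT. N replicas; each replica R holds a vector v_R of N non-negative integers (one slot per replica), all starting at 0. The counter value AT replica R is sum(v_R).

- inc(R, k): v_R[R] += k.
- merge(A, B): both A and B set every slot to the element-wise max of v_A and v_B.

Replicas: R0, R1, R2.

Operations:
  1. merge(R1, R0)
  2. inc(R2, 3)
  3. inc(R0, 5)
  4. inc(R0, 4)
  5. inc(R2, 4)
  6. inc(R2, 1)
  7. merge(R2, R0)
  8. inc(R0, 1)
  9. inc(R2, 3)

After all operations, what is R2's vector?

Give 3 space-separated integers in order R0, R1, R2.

Op 1: merge R1<->R0 -> R1=(0,0,0) R0=(0,0,0)
Op 2: inc R2 by 3 -> R2=(0,0,3) value=3
Op 3: inc R0 by 5 -> R0=(5,0,0) value=5
Op 4: inc R0 by 4 -> R0=(9,0,0) value=9
Op 5: inc R2 by 4 -> R2=(0,0,7) value=7
Op 6: inc R2 by 1 -> R2=(0,0,8) value=8
Op 7: merge R2<->R0 -> R2=(9,0,8) R0=(9,0,8)
Op 8: inc R0 by 1 -> R0=(10,0,8) value=18
Op 9: inc R2 by 3 -> R2=(9,0,11) value=20

Answer: 9 0 11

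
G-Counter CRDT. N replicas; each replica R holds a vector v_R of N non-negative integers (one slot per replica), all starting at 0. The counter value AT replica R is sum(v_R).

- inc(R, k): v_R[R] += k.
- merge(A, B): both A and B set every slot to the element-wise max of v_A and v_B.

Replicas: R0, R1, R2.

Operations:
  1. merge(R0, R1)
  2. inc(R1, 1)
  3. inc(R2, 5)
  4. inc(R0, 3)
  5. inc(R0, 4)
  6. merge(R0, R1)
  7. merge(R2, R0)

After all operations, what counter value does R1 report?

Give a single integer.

Op 1: merge R0<->R1 -> R0=(0,0,0) R1=(0,0,0)
Op 2: inc R1 by 1 -> R1=(0,1,0) value=1
Op 3: inc R2 by 5 -> R2=(0,0,5) value=5
Op 4: inc R0 by 3 -> R0=(3,0,0) value=3
Op 5: inc R0 by 4 -> R0=(7,0,0) value=7
Op 6: merge R0<->R1 -> R0=(7,1,0) R1=(7,1,0)
Op 7: merge R2<->R0 -> R2=(7,1,5) R0=(7,1,5)

Answer: 8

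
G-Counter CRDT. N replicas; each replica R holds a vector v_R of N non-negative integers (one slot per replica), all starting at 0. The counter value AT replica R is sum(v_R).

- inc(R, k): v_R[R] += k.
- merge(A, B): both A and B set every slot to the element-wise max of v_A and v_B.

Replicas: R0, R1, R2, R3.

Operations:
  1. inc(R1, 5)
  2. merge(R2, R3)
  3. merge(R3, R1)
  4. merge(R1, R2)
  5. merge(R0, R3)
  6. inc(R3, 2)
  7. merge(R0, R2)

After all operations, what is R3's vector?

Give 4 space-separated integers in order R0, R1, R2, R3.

Answer: 0 5 0 2

Derivation:
Op 1: inc R1 by 5 -> R1=(0,5,0,0) value=5
Op 2: merge R2<->R3 -> R2=(0,0,0,0) R3=(0,0,0,0)
Op 3: merge R3<->R1 -> R3=(0,5,0,0) R1=(0,5,0,0)
Op 4: merge R1<->R2 -> R1=(0,5,0,0) R2=(0,5,0,0)
Op 5: merge R0<->R3 -> R0=(0,5,0,0) R3=(0,5,0,0)
Op 6: inc R3 by 2 -> R3=(0,5,0,2) value=7
Op 7: merge R0<->R2 -> R0=(0,5,0,0) R2=(0,5,0,0)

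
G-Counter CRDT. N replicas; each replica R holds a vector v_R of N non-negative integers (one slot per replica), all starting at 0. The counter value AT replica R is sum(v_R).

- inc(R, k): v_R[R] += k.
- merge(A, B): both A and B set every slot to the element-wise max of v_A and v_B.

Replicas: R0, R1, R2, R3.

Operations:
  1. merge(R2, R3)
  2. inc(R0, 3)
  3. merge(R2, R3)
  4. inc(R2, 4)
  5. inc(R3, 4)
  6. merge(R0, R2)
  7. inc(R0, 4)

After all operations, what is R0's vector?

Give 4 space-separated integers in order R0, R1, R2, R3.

Answer: 7 0 4 0

Derivation:
Op 1: merge R2<->R3 -> R2=(0,0,0,0) R3=(0,0,0,0)
Op 2: inc R0 by 3 -> R0=(3,0,0,0) value=3
Op 3: merge R2<->R3 -> R2=(0,0,0,0) R3=(0,0,0,0)
Op 4: inc R2 by 4 -> R2=(0,0,4,0) value=4
Op 5: inc R3 by 4 -> R3=(0,0,0,4) value=4
Op 6: merge R0<->R2 -> R0=(3,0,4,0) R2=(3,0,4,0)
Op 7: inc R0 by 4 -> R0=(7,0,4,0) value=11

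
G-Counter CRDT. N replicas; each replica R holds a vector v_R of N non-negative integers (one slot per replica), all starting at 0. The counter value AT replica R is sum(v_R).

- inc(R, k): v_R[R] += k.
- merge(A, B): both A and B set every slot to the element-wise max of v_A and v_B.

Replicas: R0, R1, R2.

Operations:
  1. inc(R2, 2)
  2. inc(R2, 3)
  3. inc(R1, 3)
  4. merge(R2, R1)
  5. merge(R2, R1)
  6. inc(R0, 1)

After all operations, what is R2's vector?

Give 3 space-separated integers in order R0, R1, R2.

Answer: 0 3 5

Derivation:
Op 1: inc R2 by 2 -> R2=(0,0,2) value=2
Op 2: inc R2 by 3 -> R2=(0,0,5) value=5
Op 3: inc R1 by 3 -> R1=(0,3,0) value=3
Op 4: merge R2<->R1 -> R2=(0,3,5) R1=(0,3,5)
Op 5: merge R2<->R1 -> R2=(0,3,5) R1=(0,3,5)
Op 6: inc R0 by 1 -> R0=(1,0,0) value=1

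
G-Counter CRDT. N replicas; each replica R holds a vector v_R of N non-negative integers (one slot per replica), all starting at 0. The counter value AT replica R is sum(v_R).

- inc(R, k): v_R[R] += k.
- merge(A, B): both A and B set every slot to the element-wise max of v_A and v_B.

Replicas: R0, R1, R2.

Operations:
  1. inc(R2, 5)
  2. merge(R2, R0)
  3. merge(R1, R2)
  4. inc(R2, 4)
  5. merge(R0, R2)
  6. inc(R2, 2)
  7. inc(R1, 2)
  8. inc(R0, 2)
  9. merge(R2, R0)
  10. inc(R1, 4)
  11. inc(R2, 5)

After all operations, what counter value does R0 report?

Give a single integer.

Answer: 13

Derivation:
Op 1: inc R2 by 5 -> R2=(0,0,5) value=5
Op 2: merge R2<->R0 -> R2=(0,0,5) R0=(0,0,5)
Op 3: merge R1<->R2 -> R1=(0,0,5) R2=(0,0,5)
Op 4: inc R2 by 4 -> R2=(0,0,9) value=9
Op 5: merge R0<->R2 -> R0=(0,0,9) R2=(0,0,9)
Op 6: inc R2 by 2 -> R2=(0,0,11) value=11
Op 7: inc R1 by 2 -> R1=(0,2,5) value=7
Op 8: inc R0 by 2 -> R0=(2,0,9) value=11
Op 9: merge R2<->R0 -> R2=(2,0,11) R0=(2,0,11)
Op 10: inc R1 by 4 -> R1=(0,6,5) value=11
Op 11: inc R2 by 5 -> R2=(2,0,16) value=18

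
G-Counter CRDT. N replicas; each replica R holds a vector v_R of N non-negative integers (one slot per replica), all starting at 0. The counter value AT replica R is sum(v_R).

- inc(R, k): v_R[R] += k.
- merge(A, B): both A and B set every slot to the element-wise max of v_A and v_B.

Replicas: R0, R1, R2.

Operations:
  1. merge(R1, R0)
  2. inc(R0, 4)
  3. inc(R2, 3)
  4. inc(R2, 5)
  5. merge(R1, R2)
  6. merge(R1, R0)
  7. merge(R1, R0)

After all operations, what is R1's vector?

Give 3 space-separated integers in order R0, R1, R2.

Op 1: merge R1<->R0 -> R1=(0,0,0) R0=(0,0,0)
Op 2: inc R0 by 4 -> R0=(4,0,0) value=4
Op 3: inc R2 by 3 -> R2=(0,0,3) value=3
Op 4: inc R2 by 5 -> R2=(0,0,8) value=8
Op 5: merge R1<->R2 -> R1=(0,0,8) R2=(0,0,8)
Op 6: merge R1<->R0 -> R1=(4,0,8) R0=(4,0,8)
Op 7: merge R1<->R0 -> R1=(4,0,8) R0=(4,0,8)

Answer: 4 0 8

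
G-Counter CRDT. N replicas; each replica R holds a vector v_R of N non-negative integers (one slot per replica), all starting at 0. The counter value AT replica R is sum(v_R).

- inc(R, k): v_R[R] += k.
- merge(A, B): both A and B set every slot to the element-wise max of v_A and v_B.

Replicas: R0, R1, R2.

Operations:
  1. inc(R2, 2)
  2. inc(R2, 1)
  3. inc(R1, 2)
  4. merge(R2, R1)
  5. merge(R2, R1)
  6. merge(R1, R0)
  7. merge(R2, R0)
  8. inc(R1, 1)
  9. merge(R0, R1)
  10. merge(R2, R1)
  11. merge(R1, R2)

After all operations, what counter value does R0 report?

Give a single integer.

Answer: 6

Derivation:
Op 1: inc R2 by 2 -> R2=(0,0,2) value=2
Op 2: inc R2 by 1 -> R2=(0,0,3) value=3
Op 3: inc R1 by 2 -> R1=(0,2,0) value=2
Op 4: merge R2<->R1 -> R2=(0,2,3) R1=(0,2,3)
Op 5: merge R2<->R1 -> R2=(0,2,3) R1=(0,2,3)
Op 6: merge R1<->R0 -> R1=(0,2,3) R0=(0,2,3)
Op 7: merge R2<->R0 -> R2=(0,2,3) R0=(0,2,3)
Op 8: inc R1 by 1 -> R1=(0,3,3) value=6
Op 9: merge R0<->R1 -> R0=(0,3,3) R1=(0,3,3)
Op 10: merge R2<->R1 -> R2=(0,3,3) R1=(0,3,3)
Op 11: merge R1<->R2 -> R1=(0,3,3) R2=(0,3,3)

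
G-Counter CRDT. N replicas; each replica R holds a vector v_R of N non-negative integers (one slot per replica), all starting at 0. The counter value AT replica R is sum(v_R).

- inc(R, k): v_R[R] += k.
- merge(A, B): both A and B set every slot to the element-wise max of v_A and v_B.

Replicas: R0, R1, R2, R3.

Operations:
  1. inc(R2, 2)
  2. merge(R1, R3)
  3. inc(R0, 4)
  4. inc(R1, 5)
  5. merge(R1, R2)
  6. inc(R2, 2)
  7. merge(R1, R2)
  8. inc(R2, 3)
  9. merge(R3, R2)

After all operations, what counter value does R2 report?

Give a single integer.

Op 1: inc R2 by 2 -> R2=(0,0,2,0) value=2
Op 2: merge R1<->R3 -> R1=(0,0,0,0) R3=(0,0,0,0)
Op 3: inc R0 by 4 -> R0=(4,0,0,0) value=4
Op 4: inc R1 by 5 -> R1=(0,5,0,0) value=5
Op 5: merge R1<->R2 -> R1=(0,5,2,0) R2=(0,5,2,0)
Op 6: inc R2 by 2 -> R2=(0,5,4,0) value=9
Op 7: merge R1<->R2 -> R1=(0,5,4,0) R2=(0,5,4,0)
Op 8: inc R2 by 3 -> R2=(0,5,7,0) value=12
Op 9: merge R3<->R2 -> R3=(0,5,7,0) R2=(0,5,7,0)

Answer: 12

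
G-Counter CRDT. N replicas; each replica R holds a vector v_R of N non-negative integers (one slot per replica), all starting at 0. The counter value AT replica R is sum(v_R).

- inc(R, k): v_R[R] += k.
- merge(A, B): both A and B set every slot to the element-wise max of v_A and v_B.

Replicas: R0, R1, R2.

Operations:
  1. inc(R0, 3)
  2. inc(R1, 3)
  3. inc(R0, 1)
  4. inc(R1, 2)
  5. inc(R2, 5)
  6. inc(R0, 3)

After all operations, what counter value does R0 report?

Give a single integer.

Answer: 7

Derivation:
Op 1: inc R0 by 3 -> R0=(3,0,0) value=3
Op 2: inc R1 by 3 -> R1=(0,3,0) value=3
Op 3: inc R0 by 1 -> R0=(4,0,0) value=4
Op 4: inc R1 by 2 -> R1=(0,5,0) value=5
Op 5: inc R2 by 5 -> R2=(0,0,5) value=5
Op 6: inc R0 by 3 -> R0=(7,0,0) value=7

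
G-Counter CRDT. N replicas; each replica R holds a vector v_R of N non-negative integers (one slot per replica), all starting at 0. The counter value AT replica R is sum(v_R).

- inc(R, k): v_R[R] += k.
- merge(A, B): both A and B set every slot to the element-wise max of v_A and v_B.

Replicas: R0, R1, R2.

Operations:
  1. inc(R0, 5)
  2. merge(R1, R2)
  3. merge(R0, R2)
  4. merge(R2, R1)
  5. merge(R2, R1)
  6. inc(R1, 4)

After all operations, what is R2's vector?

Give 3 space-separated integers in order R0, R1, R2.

Op 1: inc R0 by 5 -> R0=(5,0,0) value=5
Op 2: merge R1<->R2 -> R1=(0,0,0) R2=(0,0,0)
Op 3: merge R0<->R2 -> R0=(5,0,0) R2=(5,0,0)
Op 4: merge R2<->R1 -> R2=(5,0,0) R1=(5,0,0)
Op 5: merge R2<->R1 -> R2=(5,0,0) R1=(5,0,0)
Op 6: inc R1 by 4 -> R1=(5,4,0) value=9

Answer: 5 0 0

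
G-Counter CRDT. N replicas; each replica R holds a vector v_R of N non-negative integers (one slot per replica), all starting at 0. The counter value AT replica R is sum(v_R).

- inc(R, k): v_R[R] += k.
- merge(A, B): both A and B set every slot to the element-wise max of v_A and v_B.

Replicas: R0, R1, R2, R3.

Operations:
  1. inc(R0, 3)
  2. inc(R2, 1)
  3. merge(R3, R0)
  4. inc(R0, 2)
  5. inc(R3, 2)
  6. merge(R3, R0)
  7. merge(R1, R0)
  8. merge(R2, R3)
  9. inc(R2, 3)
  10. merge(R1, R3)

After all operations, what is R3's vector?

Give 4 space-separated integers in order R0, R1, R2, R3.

Op 1: inc R0 by 3 -> R0=(3,0,0,0) value=3
Op 2: inc R2 by 1 -> R2=(0,0,1,0) value=1
Op 3: merge R3<->R0 -> R3=(3,0,0,0) R0=(3,0,0,0)
Op 4: inc R0 by 2 -> R0=(5,0,0,0) value=5
Op 5: inc R3 by 2 -> R3=(3,0,0,2) value=5
Op 6: merge R3<->R0 -> R3=(5,0,0,2) R0=(5,0,0,2)
Op 7: merge R1<->R0 -> R1=(5,0,0,2) R0=(5,0,0,2)
Op 8: merge R2<->R3 -> R2=(5,0,1,2) R3=(5,0,1,2)
Op 9: inc R2 by 3 -> R2=(5,0,4,2) value=11
Op 10: merge R1<->R3 -> R1=(5,0,1,2) R3=(5,0,1,2)

Answer: 5 0 1 2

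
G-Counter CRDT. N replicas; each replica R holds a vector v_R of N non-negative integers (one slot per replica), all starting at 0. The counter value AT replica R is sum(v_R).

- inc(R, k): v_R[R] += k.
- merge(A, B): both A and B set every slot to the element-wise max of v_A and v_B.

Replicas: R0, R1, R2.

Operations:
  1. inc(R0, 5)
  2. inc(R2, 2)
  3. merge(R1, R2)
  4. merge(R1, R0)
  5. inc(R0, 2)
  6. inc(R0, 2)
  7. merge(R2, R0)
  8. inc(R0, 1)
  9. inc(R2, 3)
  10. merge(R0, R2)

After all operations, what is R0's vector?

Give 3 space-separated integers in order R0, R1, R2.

Answer: 10 0 5

Derivation:
Op 1: inc R0 by 5 -> R0=(5,0,0) value=5
Op 2: inc R2 by 2 -> R2=(0,0,2) value=2
Op 3: merge R1<->R2 -> R1=(0,0,2) R2=(0,0,2)
Op 4: merge R1<->R0 -> R1=(5,0,2) R0=(5,0,2)
Op 5: inc R0 by 2 -> R0=(7,0,2) value=9
Op 6: inc R0 by 2 -> R0=(9,0,2) value=11
Op 7: merge R2<->R0 -> R2=(9,0,2) R0=(9,0,2)
Op 8: inc R0 by 1 -> R0=(10,0,2) value=12
Op 9: inc R2 by 3 -> R2=(9,0,5) value=14
Op 10: merge R0<->R2 -> R0=(10,0,5) R2=(10,0,5)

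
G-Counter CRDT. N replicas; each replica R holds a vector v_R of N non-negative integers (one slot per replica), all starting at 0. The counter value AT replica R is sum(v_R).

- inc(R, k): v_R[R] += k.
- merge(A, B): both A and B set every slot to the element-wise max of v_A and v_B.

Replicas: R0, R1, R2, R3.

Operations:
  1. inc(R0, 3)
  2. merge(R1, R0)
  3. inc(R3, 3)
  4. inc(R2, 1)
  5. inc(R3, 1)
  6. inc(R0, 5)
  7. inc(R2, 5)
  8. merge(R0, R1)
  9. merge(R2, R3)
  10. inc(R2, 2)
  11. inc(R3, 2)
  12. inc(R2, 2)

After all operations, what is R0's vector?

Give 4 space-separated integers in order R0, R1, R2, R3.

Op 1: inc R0 by 3 -> R0=(3,0,0,0) value=3
Op 2: merge R1<->R0 -> R1=(3,0,0,0) R0=(3,0,0,0)
Op 3: inc R3 by 3 -> R3=(0,0,0,3) value=3
Op 4: inc R2 by 1 -> R2=(0,0,1,0) value=1
Op 5: inc R3 by 1 -> R3=(0,0,0,4) value=4
Op 6: inc R0 by 5 -> R0=(8,0,0,0) value=8
Op 7: inc R2 by 5 -> R2=(0,0,6,0) value=6
Op 8: merge R0<->R1 -> R0=(8,0,0,0) R1=(8,0,0,0)
Op 9: merge R2<->R3 -> R2=(0,0,6,4) R3=(0,0,6,4)
Op 10: inc R2 by 2 -> R2=(0,0,8,4) value=12
Op 11: inc R3 by 2 -> R3=(0,0,6,6) value=12
Op 12: inc R2 by 2 -> R2=(0,0,10,4) value=14

Answer: 8 0 0 0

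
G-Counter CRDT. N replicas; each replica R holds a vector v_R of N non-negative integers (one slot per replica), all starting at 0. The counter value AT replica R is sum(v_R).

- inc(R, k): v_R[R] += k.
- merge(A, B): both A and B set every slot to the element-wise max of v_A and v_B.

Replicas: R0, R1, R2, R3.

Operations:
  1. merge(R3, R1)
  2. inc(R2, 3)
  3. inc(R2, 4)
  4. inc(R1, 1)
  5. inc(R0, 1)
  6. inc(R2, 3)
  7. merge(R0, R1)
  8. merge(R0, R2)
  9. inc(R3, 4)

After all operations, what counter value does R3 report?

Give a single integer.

Answer: 4

Derivation:
Op 1: merge R3<->R1 -> R3=(0,0,0,0) R1=(0,0,0,0)
Op 2: inc R2 by 3 -> R2=(0,0,3,0) value=3
Op 3: inc R2 by 4 -> R2=(0,0,7,0) value=7
Op 4: inc R1 by 1 -> R1=(0,1,0,0) value=1
Op 5: inc R0 by 1 -> R0=(1,0,0,0) value=1
Op 6: inc R2 by 3 -> R2=(0,0,10,0) value=10
Op 7: merge R0<->R1 -> R0=(1,1,0,0) R1=(1,1,0,0)
Op 8: merge R0<->R2 -> R0=(1,1,10,0) R2=(1,1,10,0)
Op 9: inc R3 by 4 -> R3=(0,0,0,4) value=4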